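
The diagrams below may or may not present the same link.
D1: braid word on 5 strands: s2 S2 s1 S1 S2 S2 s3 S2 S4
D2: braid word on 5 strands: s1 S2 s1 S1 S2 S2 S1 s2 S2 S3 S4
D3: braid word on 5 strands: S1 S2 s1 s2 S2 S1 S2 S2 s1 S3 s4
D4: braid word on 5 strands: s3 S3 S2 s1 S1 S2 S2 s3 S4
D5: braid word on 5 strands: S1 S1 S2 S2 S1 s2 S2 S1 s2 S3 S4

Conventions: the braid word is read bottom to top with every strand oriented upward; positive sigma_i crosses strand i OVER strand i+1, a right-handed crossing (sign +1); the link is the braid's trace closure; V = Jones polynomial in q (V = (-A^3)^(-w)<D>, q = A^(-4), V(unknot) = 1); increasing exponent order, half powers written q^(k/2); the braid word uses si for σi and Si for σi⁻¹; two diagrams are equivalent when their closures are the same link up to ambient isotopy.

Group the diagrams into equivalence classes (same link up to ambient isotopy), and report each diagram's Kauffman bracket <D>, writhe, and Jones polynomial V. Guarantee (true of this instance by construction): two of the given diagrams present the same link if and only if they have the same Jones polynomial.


classes: {D1, D2, D3, D4} | {D5}
V(D1) = q^(-9/2) - q^(-5/2) - q^(-3/2) - q^(-1/2)  [9 crossings, <D> = A^-7 + A^-3 + A - A^9, w = -3]
V(D2) = q^(-9/2) - q^(-5/2) - q^(-3/2) - q^(-1/2)  [11 crossings, <D> = A^-13 + A^-9 + A^-5 - A^3, w = -5]
D3 (bracket A^-7 + A^-3 + A - A^9; 11 crossings at w = -3): V = q^(-9/2) - q^(-5/2) - q^(-3/2) - q^(-1/2)
V(D4) = q^(-9/2) - q^(-5/2) - q^(-3/2) - q^(-1/2)  (w -3, c 9, <D> = A^-7 + A^-3 + A - A^9)
V(D5) = -q^(-15/2) + 2q^(-13/2) - 2q^(-11/2) + 2q^(-9/2) - 3q^(-7/2) + q^(-5/2) - q^(-3/2)  (w -7, c 11, <D> = A^-15 - A^-11 + 3A^-7 - 2A^-3 + 2A - 2A^5 + A^9)
note: comparing 5 Jones polynomials yields 2 groups


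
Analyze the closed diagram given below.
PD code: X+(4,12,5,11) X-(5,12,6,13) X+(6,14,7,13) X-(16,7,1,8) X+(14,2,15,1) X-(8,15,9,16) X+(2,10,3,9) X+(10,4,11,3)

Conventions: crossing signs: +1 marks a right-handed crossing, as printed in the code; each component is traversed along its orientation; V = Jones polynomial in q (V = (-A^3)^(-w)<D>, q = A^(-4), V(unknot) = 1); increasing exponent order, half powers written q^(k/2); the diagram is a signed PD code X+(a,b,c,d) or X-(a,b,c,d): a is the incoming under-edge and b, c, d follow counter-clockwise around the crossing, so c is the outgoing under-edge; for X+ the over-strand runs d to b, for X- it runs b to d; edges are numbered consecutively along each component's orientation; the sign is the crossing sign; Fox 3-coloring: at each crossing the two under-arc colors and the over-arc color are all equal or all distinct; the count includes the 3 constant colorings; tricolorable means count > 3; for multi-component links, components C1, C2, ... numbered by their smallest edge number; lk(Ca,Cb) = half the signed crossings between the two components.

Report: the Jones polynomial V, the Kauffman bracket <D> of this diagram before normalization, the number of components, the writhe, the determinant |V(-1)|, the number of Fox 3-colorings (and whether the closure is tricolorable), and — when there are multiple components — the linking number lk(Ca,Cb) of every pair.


V = q^-1 - 1 + 2q - 2q^2 + 2q^3 - 2q^4 + q^5
<D> = A^-14 - 2A^-10 + 2A^-6 - 2A^-2 + 2A^2 - A^6 + A^10 (w = +2)
1 component over 8 crossings, w = +2
3 Fox colorings among 3^8, |V(-1)| = 11: not tricolorable
why: V spans 6 powers of q: at least 6 crossings in any diagram


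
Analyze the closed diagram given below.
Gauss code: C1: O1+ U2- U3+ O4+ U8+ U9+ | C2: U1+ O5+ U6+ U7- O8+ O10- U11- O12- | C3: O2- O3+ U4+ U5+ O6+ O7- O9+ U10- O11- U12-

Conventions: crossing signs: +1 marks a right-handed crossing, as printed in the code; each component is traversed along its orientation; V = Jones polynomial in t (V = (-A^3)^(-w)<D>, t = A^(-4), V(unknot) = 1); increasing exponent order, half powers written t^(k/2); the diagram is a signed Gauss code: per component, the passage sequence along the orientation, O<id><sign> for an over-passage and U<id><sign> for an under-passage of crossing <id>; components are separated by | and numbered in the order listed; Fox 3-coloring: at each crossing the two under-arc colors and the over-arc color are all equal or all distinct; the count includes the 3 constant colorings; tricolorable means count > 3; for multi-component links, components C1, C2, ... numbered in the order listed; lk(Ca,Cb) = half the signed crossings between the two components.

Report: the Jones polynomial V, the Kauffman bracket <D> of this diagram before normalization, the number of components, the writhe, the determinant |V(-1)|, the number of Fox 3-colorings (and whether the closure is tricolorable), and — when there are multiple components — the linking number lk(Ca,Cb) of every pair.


V(t) = 2 + t^2 + t^4
bracket: A^-10 + A^-2 + 2A^6, w = +2
3 components, writhe +2, over 12 crossings
lk(C1,C2) = +1
linking number lk(C1,C3) = +1
lk(C2,C3): -1
det 4, colorings 3 of 3^12 — not tricolorable
observation: w = +2 shifts under R1 moves; the (-A^3)^(-2) factor cancels that in V


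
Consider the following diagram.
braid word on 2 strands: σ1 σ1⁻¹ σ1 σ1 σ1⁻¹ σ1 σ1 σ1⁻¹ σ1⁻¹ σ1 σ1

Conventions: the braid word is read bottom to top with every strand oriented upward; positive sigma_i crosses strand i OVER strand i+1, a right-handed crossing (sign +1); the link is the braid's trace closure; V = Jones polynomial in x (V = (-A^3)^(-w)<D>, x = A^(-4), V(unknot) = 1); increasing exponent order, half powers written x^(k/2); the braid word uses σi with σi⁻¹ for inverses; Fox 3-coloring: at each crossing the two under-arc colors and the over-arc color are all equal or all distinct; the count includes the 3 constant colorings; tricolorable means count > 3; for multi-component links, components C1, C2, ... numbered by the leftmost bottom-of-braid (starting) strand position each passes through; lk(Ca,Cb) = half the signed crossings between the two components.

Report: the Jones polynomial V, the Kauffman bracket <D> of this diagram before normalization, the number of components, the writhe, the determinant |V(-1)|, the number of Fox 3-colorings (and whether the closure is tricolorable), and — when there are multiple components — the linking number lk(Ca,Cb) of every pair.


Jones polynomial: V(x) = x + x^3 - x^4
<D> = A^-7 - A^-3 - A^5; writhe +3
components 1, writhe +3 (11 crossings)
3-colorings: 9 of 3^11, det 3 — tricolorable
note: the word shrinks to σ1 σ1 σ1 after cancelling


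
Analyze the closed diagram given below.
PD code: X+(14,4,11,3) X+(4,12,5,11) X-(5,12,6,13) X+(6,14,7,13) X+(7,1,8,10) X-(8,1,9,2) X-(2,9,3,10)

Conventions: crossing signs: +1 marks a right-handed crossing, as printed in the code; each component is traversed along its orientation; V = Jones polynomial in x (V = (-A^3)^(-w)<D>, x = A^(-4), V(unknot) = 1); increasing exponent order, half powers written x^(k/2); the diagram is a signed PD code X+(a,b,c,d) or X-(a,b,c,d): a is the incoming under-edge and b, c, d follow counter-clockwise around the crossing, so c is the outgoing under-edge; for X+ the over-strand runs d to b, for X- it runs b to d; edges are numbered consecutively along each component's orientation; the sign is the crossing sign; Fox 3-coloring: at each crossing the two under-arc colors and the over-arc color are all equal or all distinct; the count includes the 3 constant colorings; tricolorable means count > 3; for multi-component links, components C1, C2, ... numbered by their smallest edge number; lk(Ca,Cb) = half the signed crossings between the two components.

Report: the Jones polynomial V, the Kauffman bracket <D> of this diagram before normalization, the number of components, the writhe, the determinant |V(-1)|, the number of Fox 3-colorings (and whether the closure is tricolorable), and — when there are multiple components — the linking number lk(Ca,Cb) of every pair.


V = -x^(1/2) - x^(5/2)
<D> = A^-7 + A (w = +1)
2 components over 7 crossings, w = +1
lk(C1,C2): +1
3 Fox colorings among 3^7, |V(-1)| = 2: not tricolorable
why: the span of V is 2, within the link bound 7 + 2 - 1


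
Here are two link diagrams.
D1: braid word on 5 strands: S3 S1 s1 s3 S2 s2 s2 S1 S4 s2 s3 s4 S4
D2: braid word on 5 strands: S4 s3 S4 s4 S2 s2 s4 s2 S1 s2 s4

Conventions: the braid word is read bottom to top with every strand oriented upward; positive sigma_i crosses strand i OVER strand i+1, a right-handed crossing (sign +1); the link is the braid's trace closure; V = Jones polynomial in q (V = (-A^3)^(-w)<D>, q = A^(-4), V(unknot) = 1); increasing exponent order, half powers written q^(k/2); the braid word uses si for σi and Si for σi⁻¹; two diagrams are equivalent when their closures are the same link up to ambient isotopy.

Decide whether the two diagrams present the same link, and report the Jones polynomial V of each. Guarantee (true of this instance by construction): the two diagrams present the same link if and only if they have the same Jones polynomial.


equivalent: yes
V(D1) = -q^(1/2) - q^(5/2)  (w +1, c 13, <D> = A^-7 + A)
V(D2) = -q^(1/2) - q^(5/2)  [11 crossings, <D> = A^-1 + A^7, w = +3]
key observation: from 13 to 11 crossings by R-moves: one link, two diagrams


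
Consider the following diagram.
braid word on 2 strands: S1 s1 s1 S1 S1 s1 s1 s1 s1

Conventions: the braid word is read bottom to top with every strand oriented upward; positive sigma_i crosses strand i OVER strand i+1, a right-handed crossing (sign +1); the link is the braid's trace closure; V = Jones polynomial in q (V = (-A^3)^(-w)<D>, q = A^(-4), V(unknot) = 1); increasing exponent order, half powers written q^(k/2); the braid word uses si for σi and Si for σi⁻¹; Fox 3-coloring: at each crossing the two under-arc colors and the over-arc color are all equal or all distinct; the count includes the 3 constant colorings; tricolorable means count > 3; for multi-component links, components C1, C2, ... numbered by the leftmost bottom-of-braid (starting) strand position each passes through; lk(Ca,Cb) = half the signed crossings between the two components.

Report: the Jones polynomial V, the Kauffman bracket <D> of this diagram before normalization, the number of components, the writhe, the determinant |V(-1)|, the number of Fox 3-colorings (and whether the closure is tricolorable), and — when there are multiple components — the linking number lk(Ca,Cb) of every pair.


V = q + q^3 - q^4
<D> = A^-7 - A^-3 - A^5 (w = +3)
1 component over 9 crossings, w = +3
9 Fox colorings among 3^9, |V(-1)| = 3: tricolorable
why: det 3 = |V(-1)|; divisible by 3, so tricolorable


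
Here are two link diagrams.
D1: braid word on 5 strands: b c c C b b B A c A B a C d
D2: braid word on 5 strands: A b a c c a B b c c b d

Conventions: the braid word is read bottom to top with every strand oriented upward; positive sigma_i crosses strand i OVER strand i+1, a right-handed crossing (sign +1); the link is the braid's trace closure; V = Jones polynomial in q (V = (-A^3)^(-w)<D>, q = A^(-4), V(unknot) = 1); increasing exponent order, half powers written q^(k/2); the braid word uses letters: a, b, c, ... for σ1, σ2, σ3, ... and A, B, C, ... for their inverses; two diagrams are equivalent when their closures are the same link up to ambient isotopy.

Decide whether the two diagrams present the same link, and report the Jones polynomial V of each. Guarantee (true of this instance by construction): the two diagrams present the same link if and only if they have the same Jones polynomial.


equivalent: no
D1 (bracket A^-2 + 2A^6 + A^14; 14 crossings at w = +2): V = q^-2 + 2 + q^2
V(D2) = q^2 - q^3 + 2q^4 - 2q^5 + 4q^6 - 2q^7 + 2q^8 - q^9 + q^10  [12 crossings, <D> = A^-16 - A^-12 + 2A^-8 - 2A^-4 + 4 - 2A^4 + 2A^8 - A^12 + A^16, w = +8]
observation: 2 classes among 2 diagrams; unequal V(q) rules out equality


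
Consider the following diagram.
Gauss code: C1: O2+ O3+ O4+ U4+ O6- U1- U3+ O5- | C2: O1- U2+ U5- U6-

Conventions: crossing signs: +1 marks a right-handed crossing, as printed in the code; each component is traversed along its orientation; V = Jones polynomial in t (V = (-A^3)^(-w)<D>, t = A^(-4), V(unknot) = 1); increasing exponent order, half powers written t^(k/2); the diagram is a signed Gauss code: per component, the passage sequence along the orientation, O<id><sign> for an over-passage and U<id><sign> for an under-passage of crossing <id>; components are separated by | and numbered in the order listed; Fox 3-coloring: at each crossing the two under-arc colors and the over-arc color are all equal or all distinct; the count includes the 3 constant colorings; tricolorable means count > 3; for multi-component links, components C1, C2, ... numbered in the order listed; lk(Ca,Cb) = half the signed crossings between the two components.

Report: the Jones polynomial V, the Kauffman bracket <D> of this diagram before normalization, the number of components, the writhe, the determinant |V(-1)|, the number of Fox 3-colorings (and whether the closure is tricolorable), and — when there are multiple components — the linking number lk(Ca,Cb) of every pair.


V(t) = -t^(-5/2) - t^(-1/2)
bracket: -A^2 - A^10, w = 0
2 components, writhe 0, over 6 crossings
lk(C1,C2) = -1
det 2, colorings 3 of 3^6 — not tricolorable
observation: the 1 component pair carries total linking -1


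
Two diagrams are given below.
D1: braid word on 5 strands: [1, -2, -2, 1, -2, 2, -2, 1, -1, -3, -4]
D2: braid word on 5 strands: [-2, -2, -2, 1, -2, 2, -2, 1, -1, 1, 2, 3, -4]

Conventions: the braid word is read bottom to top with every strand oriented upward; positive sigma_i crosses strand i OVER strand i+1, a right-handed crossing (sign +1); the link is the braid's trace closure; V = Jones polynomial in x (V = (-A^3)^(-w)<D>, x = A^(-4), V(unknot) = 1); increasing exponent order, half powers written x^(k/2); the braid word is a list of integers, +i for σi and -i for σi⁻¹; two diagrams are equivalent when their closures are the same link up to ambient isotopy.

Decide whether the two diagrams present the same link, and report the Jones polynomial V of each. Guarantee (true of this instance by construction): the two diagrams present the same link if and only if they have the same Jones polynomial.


equivalent: yes
V(D1) = x^(-7/2) - 2x^(-5/2) + x^(-3/2) - 2x^(-1/2) + x^(1/2) - x^(3/2)  (w -3, c 11, <D> = A^-15 - A^-11 + 2A^-7 - A^-3 + 2A - A^5)
V(D2) = x^(-7/2) - 2x^(-5/2) + x^(-3/2) - 2x^(-1/2) + x^(1/2) - x^(3/2)  [13 crossings, <D> = A^-9 - A^-5 + 2A^-1 - A^3 + 2A^7 - A^11, w = -1]
key observation: all 2 diagrams share one V(x), hence one class


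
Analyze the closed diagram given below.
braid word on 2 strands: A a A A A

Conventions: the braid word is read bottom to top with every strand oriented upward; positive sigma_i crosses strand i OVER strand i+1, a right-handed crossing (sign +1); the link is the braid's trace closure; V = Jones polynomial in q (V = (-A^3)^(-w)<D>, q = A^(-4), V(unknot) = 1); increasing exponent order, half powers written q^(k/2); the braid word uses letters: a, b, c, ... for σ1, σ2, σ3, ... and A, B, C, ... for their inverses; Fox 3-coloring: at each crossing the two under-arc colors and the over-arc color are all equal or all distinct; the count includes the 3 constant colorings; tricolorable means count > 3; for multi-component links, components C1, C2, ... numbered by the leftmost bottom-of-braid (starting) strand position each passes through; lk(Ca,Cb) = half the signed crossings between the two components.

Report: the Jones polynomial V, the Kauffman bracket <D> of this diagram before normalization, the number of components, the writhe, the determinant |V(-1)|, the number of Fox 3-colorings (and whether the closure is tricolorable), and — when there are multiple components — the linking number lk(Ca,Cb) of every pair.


V(q) = -q^-4 + q^-3 + q^-1
bracket: -A^-5 - A^3 + A^7, w = -3
1 component, writhe -3, over 5 crossings
det 3, colorings 9 of 3^5 — tricolorable
observation: a (2,3) torus form — a single generator 3 times


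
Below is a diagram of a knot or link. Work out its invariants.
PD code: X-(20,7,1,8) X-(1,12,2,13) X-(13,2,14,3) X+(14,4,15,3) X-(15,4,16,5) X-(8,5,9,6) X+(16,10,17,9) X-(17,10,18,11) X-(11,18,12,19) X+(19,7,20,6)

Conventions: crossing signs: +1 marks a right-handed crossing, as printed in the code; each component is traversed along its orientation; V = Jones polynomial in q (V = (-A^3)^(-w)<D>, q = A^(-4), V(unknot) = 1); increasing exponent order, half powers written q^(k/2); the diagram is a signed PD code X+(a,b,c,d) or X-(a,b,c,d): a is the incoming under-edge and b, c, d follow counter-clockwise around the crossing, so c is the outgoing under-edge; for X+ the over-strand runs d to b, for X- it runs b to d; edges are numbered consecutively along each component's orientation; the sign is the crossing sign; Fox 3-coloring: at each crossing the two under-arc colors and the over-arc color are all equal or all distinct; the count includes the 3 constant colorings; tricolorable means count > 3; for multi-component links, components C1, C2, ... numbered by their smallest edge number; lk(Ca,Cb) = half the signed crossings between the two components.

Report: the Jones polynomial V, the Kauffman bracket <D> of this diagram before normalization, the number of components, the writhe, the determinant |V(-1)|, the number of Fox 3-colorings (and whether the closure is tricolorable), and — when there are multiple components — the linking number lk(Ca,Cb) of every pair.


V = -q^-4 + q^-3 + q^-1
<D> = A^-8 + 1 - A^4 (w = -4)
1 component over 10 crossings, w = -4
9 Fox colorings among 3^10, |V(-1)| = 3: tricolorable
why: w = -4 shifts under R1 moves; the (-A^3)^(4) factor cancels that in V


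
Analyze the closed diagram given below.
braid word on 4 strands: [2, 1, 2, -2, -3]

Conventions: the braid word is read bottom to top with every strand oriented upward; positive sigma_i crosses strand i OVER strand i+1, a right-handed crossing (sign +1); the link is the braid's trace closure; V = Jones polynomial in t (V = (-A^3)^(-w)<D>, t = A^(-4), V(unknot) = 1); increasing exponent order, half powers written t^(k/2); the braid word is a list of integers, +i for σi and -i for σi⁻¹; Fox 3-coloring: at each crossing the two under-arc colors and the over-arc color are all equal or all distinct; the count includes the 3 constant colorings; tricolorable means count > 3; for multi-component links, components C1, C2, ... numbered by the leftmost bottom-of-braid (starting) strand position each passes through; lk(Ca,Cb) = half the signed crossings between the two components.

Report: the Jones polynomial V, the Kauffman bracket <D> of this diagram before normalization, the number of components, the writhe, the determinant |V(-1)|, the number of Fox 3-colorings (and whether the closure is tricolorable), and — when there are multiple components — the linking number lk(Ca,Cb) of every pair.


V = 1
<D> = -A^3 (w = +1)
1 component over 5 crossings, w = +1
3 Fox colorings among 3^5, |V(-1)| = 1: not tricolorable
why: w = +1 (over 5 crossings) is diagram-only; (-A^3)^(-1) removes it from V


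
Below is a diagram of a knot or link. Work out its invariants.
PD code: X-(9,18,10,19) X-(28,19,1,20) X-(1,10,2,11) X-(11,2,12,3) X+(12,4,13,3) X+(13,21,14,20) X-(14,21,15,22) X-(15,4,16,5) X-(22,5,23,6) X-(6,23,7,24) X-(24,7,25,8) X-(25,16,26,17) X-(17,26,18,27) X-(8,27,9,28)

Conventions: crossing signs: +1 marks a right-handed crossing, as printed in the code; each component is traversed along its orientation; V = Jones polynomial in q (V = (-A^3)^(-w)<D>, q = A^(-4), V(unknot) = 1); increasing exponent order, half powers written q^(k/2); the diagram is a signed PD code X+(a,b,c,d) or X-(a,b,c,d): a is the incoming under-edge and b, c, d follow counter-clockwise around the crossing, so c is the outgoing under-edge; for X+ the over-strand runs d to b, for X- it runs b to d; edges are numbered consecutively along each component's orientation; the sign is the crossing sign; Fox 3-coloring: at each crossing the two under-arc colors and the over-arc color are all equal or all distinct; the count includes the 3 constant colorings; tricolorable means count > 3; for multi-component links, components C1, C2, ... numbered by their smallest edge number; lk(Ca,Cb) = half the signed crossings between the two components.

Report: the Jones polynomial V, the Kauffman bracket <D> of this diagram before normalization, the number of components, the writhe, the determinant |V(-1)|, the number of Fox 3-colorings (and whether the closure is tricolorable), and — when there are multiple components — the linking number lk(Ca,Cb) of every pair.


Jones polynomial: V(q) = -q^-12 + q^-11 - q^-10 + q^-9 - q^-8 + q^-6 + q^-4
<D> = A^-14 + A^-6 - A^2 + A^6 - A^10 + A^14 - A^18; writhe -10
components 1, writhe -10 (14 crossings)
3-colorings: 9 of 3^14, det 3 — tricolorable
note: |V(-1)| = 3: so tricolorable, since 3 divides 3


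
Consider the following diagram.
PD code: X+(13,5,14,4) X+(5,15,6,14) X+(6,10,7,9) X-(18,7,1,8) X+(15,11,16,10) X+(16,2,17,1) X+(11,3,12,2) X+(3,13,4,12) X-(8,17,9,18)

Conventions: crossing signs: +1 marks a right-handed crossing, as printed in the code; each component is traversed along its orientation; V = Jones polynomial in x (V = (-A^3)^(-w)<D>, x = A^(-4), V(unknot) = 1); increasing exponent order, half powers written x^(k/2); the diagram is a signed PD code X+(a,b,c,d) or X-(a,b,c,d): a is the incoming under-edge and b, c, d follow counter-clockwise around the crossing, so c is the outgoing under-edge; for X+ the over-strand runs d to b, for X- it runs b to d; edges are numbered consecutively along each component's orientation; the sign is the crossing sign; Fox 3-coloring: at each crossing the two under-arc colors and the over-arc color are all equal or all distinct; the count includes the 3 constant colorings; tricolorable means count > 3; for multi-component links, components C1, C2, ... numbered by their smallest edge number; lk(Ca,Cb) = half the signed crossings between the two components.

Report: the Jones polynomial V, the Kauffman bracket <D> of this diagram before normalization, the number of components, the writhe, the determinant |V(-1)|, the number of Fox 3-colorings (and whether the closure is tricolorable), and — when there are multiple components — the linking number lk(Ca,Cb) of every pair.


Jones polynomial: V(x) = 1 - x + 2x^2 - 2x^3 + 3x^4 - 3x^5 + 2x^6 - 2x^7 + x^8
<D> = -A^-17 + 2A^-13 - 2A^-9 + 3A^-5 - 3A^-1 + 2A^3 - 2A^7 + A^11 - A^15; writhe +5
components 1, writhe +5 (9 crossings)
3-colorings: 3 of 3^9, det 17 — not tricolorable
note: det 17 = |V(-1)|; not divisible by 3, so not tricolorable


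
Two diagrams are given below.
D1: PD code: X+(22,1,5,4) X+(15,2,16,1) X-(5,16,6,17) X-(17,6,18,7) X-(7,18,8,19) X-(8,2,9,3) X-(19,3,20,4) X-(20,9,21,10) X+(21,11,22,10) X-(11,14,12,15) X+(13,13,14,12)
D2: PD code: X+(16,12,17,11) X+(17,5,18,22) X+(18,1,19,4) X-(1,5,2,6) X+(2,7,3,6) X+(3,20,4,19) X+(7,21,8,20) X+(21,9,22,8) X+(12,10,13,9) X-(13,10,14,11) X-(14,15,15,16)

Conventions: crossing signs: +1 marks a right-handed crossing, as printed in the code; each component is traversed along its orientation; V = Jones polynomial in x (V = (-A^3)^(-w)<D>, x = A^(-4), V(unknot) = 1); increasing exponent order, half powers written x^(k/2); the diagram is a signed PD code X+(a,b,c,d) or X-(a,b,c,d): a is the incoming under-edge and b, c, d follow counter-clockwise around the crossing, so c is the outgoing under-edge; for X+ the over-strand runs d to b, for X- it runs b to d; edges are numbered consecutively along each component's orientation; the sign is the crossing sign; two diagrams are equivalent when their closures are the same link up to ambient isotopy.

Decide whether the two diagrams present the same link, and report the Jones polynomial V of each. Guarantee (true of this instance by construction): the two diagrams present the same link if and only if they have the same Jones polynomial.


same link: no
V(D1) = x^(-9/2) - x^(-5/2) - x^(-3/2) - x^(-1/2)  [11 crossings, <D> = A^-7 + A^-3 + A - A^9, w = -3]
V(D2) = -x^(3/2) - 2x^(7/2) + x^(9/2) - x^(11/2) + x^(13/2)  [11 crossings, <D> = -A^-11 + A^-7 - A^-3 + 2A + A^9, w = +5]
insight: 2 classes among 2 diagrams; unequal V(x) rules out equality


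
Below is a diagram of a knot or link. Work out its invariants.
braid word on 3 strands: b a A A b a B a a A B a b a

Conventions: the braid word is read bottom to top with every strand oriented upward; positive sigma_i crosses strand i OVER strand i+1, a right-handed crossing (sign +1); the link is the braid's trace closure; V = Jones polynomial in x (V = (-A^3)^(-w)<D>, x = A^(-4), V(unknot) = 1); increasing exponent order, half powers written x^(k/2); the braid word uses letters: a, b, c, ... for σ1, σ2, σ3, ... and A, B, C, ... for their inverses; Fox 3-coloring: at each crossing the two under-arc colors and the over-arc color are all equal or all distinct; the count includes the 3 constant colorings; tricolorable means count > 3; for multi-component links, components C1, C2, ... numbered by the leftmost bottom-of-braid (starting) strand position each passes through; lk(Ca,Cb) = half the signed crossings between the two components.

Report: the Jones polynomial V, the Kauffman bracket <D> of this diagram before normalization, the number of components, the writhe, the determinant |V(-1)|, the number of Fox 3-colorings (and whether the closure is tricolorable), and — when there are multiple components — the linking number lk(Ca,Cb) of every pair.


Jones polynomial: V(x) = 2x - 2x^2 + 3x^3 - 3x^4 + 2x^5 - 2x^6 + x^7
<D> = A^-16 - 2A^-12 + 2A^-8 - 3A^-4 + 3 - 2A^4 + 2A^8; writhe +4
components 1, writhe +4 (14 crossings)
3-colorings: 9 of 3^14, det 15 — tricolorable
note: the span of V is 6, forcing >= 6 crossings in any diagram


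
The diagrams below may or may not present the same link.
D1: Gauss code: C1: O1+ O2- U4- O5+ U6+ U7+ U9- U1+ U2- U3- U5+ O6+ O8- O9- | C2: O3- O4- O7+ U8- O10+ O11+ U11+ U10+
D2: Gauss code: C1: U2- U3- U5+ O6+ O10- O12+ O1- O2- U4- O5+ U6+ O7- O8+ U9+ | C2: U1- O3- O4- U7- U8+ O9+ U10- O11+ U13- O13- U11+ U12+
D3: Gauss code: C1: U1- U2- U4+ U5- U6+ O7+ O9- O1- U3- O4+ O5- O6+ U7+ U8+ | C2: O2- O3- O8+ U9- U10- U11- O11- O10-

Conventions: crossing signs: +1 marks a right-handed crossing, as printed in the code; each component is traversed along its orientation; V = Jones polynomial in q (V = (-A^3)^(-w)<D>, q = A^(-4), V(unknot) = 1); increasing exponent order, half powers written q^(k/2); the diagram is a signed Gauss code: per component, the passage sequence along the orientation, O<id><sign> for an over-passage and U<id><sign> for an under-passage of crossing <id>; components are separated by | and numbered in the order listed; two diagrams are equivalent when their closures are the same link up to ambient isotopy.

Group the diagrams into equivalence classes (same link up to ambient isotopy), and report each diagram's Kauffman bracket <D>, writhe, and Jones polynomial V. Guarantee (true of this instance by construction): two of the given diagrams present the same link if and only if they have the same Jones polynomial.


equivalence classes: {D1, D2, D3}
D1 (bracket A^5 + A^13; 11 crossings at w = +1): V = -q^(-5/2) - q^(-1/2)
D2 (bracket A^-1 + A^7; 13 crossings at w = -1): V = -q^(-5/2) - q^(-1/2)
V(D3) = -q^(-5/2) - q^(-1/2)  (w -3, c 11, <D> = A^-7 + A)
observation: one V(q) for all 3 diagrams — one class (guaranteed)


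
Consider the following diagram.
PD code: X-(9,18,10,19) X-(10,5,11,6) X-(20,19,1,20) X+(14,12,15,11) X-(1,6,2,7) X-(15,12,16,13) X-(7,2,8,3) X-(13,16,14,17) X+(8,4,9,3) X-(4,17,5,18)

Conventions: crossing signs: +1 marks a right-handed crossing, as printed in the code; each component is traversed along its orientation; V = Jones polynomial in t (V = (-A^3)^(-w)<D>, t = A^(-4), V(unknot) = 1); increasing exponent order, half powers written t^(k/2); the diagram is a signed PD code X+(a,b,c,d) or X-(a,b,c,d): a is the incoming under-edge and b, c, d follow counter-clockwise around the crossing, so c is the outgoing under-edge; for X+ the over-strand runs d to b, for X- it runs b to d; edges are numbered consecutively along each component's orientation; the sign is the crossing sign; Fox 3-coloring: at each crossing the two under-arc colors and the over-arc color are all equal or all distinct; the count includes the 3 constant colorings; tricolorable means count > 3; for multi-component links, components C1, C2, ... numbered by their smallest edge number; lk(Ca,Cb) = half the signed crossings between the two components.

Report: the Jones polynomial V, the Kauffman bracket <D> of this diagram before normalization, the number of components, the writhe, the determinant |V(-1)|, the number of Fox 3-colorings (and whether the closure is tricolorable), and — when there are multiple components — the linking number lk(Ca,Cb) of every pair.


Jones polynomial: V(t) = -t^-4 + t^-3 + t^-1
<D> = A^-14 + A^-6 - A^-2; writhe -6
components 1, writhe -6 (10 crossings)
3-colorings: 9 of 3^10, det 3 — tricolorable
note: the span of V is 3, forcing >= 3 crossings in any diagram


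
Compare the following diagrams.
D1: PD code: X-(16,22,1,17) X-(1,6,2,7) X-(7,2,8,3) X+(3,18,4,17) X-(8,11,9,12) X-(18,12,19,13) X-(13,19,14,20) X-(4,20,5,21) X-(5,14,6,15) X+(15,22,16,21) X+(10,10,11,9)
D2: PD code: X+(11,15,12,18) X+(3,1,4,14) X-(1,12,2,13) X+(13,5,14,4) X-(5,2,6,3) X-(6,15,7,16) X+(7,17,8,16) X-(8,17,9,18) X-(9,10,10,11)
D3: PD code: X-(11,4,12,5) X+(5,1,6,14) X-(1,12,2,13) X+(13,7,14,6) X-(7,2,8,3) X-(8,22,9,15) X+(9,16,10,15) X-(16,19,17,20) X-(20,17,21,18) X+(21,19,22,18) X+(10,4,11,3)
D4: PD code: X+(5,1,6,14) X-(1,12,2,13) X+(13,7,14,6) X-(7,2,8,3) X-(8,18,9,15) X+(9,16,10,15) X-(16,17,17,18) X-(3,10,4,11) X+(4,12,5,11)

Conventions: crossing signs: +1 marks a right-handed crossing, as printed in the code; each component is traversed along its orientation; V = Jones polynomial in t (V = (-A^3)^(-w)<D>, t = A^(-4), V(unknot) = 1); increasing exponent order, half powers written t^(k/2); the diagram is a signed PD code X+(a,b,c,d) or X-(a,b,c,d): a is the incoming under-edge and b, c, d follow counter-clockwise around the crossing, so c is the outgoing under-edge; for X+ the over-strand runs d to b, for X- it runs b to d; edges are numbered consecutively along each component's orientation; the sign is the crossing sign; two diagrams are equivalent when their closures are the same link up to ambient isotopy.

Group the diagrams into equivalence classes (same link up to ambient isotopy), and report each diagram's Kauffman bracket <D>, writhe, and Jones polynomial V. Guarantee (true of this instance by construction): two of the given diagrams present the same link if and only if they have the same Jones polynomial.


equivalence classes: {D1} | {D2, D3, D4}
D1 (bracket A^-9 + 2A^-1 - A^3 + A^7 - A^11; 11 crossings at w = -5): V = t^(-13/2) - t^(-11/2) + t^(-9/2) - 2t^(-7/2) - t^(-3/2)
D2 (bracket A^-13 + A^7; 9 crossings at w = -1): V = -t^(-5/2) - t^(5/2)
V(D3) = -t^(-5/2) - t^(5/2)  (w -1, c 11, <D> = A^-13 + A^7)
V(D4) = -t^(-5/2) - t^(5/2)  [9 crossings, <D> = A^-13 + A^7, w = -1]
key observation: 2 classes among 4 diagrams; unequal V(t) rules out equality


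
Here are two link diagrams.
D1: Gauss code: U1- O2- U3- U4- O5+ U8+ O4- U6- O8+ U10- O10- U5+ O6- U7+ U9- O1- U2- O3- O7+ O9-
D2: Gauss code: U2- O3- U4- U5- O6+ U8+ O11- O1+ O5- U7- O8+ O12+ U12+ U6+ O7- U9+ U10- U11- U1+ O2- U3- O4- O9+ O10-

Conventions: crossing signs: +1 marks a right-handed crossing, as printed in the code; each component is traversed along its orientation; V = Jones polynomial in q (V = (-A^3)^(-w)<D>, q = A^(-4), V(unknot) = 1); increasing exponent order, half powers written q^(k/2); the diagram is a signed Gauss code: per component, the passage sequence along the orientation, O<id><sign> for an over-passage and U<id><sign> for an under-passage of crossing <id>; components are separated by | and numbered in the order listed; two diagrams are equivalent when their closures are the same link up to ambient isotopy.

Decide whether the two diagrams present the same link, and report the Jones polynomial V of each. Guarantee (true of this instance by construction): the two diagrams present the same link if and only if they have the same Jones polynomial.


same link: yes
V(D1) = -q^-6 + 2q^-5 - 2q^-4 + 3q^-3 - 3q^-2 + 2q^-1 - 1 + q  [10 crossings, <D> = A^-16 - A^-12 + 2A^-8 - 3A^-4 + 3 - 2A^4 + 2A^8 - A^12, w = -4]
D2 (bracket A^-10 - A^-6 + 2A^-2 - 3A^2 + 3A^6 - 2A^10 + 2A^14 - A^18; 12 crossings at w = -2): V = -q^-6 + 2q^-5 - 2q^-4 + 3q^-3 - 3q^-2 + 2q^-1 - 1 + q
note: all 2 diagrams share one V(q), hence one class


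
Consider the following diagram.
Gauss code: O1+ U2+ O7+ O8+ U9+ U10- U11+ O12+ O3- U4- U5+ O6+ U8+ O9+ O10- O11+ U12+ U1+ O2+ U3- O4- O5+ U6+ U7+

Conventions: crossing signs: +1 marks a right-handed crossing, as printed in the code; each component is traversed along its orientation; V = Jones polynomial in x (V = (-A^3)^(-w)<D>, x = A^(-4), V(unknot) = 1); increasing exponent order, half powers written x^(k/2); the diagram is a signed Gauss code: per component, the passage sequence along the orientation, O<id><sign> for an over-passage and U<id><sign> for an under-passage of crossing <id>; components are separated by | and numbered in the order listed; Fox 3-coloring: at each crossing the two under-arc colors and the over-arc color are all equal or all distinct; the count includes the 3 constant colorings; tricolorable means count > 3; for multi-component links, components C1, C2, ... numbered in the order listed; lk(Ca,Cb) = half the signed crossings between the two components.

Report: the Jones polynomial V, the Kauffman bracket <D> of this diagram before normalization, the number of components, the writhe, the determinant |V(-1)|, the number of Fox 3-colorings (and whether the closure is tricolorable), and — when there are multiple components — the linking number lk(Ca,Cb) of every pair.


V = x^2 + 2x^4 - 2x^5 + x^6 - 2x^7 + x^8
<D> = A^-14 - 2A^-10 + A^-6 - 2A^-2 + 2A^2 + A^10 (w = +6)
1 component over 12 crossings, w = +6
27 Fox colorings among 3^12, |V(-1)| = 9: tricolorable
why: w = +6 (over 12 crossings) is diagram-only; (-A^3)^(-6) removes it from V


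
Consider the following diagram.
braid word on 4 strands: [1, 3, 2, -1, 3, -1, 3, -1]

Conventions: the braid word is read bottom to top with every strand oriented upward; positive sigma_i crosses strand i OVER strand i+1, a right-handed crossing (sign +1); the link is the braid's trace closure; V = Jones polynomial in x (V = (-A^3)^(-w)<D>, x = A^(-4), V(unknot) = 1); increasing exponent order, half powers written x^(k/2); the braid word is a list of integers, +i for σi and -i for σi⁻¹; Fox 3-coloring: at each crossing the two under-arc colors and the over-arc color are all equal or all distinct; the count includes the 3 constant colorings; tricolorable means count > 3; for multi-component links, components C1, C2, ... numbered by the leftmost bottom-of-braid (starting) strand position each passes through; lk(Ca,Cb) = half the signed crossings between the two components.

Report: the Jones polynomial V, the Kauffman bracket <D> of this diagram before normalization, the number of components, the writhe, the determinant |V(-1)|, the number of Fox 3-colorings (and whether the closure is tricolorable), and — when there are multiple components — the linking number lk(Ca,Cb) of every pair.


V = -x^(-3/2) - 2x^(1/2) + x^(3/2) - x^(5/2) + x^(7/2)
<D> = A^-8 - A^-4 + 1 - 2A^4 - A^12 (w = +2)
2 components over 8 crossings, w = +2
lk(C1,C2): -1
9 Fox colorings among 3^8, |V(-1)| = 6: tricolorable
why: w = +2 (over 8 crossings) is diagram-only; (-A^3)^(-2) removes it from V


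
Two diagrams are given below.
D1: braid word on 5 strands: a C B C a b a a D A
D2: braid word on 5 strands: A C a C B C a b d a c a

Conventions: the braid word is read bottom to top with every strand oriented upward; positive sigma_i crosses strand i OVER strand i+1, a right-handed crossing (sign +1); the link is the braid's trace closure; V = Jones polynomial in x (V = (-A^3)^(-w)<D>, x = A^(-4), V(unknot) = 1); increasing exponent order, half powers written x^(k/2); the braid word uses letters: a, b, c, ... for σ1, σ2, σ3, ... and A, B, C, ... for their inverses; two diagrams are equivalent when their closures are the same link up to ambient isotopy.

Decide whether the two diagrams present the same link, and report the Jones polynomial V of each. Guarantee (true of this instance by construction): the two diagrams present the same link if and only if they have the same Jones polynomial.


equivalent: yes
D1 (bracket 1; 10 crossings at w = 0): V = 1
V(D2) = 1  (w +2, c 12, <D> = A^6)
key observation: all 2 diagrams share one V(x), hence one class


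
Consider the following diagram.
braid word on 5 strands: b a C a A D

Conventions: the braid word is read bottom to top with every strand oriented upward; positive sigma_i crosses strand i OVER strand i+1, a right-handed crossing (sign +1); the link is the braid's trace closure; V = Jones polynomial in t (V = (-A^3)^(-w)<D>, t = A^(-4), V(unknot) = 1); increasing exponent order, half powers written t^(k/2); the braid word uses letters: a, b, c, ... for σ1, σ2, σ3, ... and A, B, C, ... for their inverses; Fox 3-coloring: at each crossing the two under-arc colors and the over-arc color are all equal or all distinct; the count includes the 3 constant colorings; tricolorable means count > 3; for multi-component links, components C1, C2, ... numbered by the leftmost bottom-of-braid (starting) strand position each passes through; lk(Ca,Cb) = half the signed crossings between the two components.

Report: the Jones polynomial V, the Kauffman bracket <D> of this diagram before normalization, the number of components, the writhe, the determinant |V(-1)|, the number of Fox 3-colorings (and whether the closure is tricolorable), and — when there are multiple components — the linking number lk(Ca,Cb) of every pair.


V(t) = 1
bracket: 1, w = 0
1 component, writhe 0, over 6 crossings
det 1, colorings 3 of 3^6 — not tricolorable
observation: w = 0 shifts under R1 moves; the (-A^3)^(0) factor cancels that in V


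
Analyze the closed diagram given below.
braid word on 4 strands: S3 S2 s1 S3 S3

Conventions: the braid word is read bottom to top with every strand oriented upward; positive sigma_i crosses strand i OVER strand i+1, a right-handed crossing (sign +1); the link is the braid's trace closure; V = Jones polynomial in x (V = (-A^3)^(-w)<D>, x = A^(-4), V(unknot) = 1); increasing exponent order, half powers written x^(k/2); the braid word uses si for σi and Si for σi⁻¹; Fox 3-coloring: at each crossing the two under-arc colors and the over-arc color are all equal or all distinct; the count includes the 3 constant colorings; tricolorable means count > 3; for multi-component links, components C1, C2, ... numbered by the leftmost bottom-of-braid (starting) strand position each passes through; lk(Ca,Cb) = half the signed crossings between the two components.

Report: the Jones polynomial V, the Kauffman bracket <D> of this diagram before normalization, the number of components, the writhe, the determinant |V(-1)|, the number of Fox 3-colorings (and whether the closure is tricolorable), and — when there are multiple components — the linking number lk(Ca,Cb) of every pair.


Jones polynomial: V(x) = -x^-4 + x^-3 + x^-1
<D> = -A^-5 - A^3 + A^7; writhe -3
components 1, writhe -3 (5 crossings)
3-colorings: 9 of 3^5, det 3 — tricolorable
note: |V(-1)| = 3: so tricolorable, since 3 divides 3


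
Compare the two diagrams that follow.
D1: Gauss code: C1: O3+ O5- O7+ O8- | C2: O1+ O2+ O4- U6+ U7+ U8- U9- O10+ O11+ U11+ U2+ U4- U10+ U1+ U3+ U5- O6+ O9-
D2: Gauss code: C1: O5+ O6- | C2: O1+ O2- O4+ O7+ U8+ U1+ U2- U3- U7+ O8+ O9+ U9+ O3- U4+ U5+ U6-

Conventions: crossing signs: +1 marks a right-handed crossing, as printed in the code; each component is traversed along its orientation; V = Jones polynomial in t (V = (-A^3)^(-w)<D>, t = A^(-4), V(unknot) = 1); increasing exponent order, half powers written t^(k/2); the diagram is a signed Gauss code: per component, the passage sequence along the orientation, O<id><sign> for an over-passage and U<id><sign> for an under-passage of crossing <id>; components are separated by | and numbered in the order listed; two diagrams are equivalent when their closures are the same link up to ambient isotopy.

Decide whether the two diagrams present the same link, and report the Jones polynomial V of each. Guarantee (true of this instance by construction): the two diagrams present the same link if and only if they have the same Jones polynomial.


equivalent: yes
V(D1) = -t^(-1/2) - t^(1/2)  (w +3, c 11, <D> = A^7 + A^11)
D2 (bracket A^7 + A^11; 9 crossings at w = +3): V = -t^(-1/2) - t^(1/2)
why: one V(t) for all 2 diagrams — one class (guaranteed)
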